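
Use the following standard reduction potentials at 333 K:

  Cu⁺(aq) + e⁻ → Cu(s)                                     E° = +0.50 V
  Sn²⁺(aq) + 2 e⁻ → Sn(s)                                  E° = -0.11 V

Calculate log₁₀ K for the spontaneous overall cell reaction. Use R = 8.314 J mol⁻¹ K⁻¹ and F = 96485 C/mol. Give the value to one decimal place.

18.5

Cathode: Cu⁺/Cu; anode: Sn²⁺/Sn. E°cell = (+0.50) − (-0.11) = +0.61 V, with n = 2.
ΔG° = −nFE° = −RT ln K, so ln K = nFE°/(RT) = (2)(96485)(+0.61) / ((8.314)(333)) = 42.517.
log₁₀ K = 42.517 / ln 10 = 18.5.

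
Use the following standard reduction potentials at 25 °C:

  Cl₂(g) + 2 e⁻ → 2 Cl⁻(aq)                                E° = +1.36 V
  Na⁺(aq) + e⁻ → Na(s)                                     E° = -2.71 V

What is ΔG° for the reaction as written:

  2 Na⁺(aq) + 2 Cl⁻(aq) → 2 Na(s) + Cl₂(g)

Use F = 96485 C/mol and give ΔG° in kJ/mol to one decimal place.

As written, Na⁺/Na is reduced (cathode) and Cl₂/Cl⁻ is oxidised (anode), so E°cell = (-2.71) − (+1.36) = -4.07 V.
Balancing electrons gives n = 2.
ΔG° = −nFE° = −(2)(96485)(-4.07) = 785,388 J = +785.4 kJ/mol.

+785.4 kJ/mol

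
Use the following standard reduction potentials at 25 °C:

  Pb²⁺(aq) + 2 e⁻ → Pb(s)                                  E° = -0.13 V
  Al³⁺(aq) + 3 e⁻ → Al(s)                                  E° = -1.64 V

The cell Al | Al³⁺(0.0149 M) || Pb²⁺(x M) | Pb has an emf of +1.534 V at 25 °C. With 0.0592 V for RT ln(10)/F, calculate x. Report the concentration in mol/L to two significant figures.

Pb²⁺/Pb is the cathode, Al³⁺/Al the anode: E°cell = +1.51 V, n = 6.
Overall reaction: 3 Pb²⁺(aq) + 2 Al(s) → 3 Pb(s) + 2 Al³⁺(aq); Q = [Al³⁺]^2/[Pb²⁺]^3.
From E = E° − (0.0592/n) log Q: log Q = (E° − E)·n/0.0592 = (+1.51 − (+1.534))·6/0.0592 = -2.4324.
So 3·log[Pb²⁺] = 2·log(0.0149) − log Q = -3.6536 − (-2.4324) = -1.2212; log[Pb²⁺] = -1.2212 / 3 = -0.4071; [Pb²⁺] = 10^(-0.4071) ≈ 0.39 M.

0.39 M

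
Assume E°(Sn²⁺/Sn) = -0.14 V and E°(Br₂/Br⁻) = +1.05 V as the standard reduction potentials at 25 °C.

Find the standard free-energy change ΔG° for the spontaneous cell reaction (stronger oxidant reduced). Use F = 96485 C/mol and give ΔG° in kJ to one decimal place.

Br₂/Br⁻ (E° = +1.05 V) is the cathode; Sn²⁺/Sn (E° = -0.14 V) is the anode, so E°cell = +1.19 V.
Balancing electrons gives n = 2 (lcm of 2 and 2).
ΔG° = −nFE° = −(2)(96485)(+1.19) = -229,634 J = -229.6 kJ.

-229.6 kJ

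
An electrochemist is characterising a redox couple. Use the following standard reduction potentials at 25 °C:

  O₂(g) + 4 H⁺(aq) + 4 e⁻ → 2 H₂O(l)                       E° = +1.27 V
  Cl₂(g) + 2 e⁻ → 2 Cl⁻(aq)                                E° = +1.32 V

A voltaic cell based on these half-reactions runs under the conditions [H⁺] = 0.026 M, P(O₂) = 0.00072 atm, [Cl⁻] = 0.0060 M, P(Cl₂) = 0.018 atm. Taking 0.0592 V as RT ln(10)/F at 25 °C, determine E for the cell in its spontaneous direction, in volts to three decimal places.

+0.270 V

Cl₂/Cl⁻ is the cathode (higher E°), O₂/H₂O the anode: E°cell = +1.32 − (+1.27) = +0.05 V, n = 4.
Overall: 2 Cl₂(g) + 2 H₂O(l) → 4 Cl⁻(aq) + O₂(g) + 4 H⁺(aq)
Q = [Cl⁻]^4·P(O₂)·[H⁺]^4 / (P(Cl₂)^2); log Q = -14.881.
E = E° − (0.0592/n) log Q = +0.05 − (0.0592/4)(-14.881) = +0.270 V.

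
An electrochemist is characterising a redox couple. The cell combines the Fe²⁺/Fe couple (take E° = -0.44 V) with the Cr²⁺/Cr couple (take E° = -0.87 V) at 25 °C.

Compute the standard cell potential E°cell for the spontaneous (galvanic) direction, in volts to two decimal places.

+0.43 V

The Fe²⁺/Fe couple has the higher reduction potential, so it is the cathode; Cr²⁺/Cr is oxidised at the anode.
E°cell = E°(cathode) − E°(anode) = (-0.44) − (-0.87) = +0.43 V.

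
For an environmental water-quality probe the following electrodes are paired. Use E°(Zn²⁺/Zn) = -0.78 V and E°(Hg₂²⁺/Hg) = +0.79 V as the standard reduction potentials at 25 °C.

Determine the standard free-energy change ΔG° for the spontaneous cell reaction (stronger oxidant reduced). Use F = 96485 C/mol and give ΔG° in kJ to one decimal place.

-303.0 kJ

Hg₂²⁺/Hg (E° = +0.79 V) is the cathode; Zn²⁺/Zn (E° = -0.78 V) is the anode, so E°cell = +1.57 V.
Balancing electrons gives n = 2 (lcm of 2 and 2).
ΔG° = −nFE° = −(2)(96485)(+1.57) = -302,963 J = -303.0 kJ.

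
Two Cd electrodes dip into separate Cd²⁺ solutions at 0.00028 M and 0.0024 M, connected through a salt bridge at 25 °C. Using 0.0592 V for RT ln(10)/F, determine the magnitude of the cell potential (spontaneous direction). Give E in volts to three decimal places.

+0.028 V

For a concentration cell E°cell = 0. The 0.0024 M side is the cathode (reduction is favoured where [Cd²⁺] is higher).
With n = 2, E = −(0.0592/2) log([Cd²⁺]ₐₙ/[Cd²⁺]꜀ₐₜ) = −(0.0592/2) log(0.00028/0.0024) = −(0.0592/2)(-0.933) = +0.028 V.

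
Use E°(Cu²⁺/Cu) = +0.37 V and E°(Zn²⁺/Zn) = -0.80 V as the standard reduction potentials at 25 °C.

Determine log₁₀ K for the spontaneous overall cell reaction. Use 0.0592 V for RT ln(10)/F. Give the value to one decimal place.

39.5

Cathode: Cu²⁺/Cu; anode: Zn²⁺/Zn. E°cell = +1.17 V, n = 2.
log K = nE°cell / 0.0592 = (2)(+1.17) / 0.0592 = 39.5.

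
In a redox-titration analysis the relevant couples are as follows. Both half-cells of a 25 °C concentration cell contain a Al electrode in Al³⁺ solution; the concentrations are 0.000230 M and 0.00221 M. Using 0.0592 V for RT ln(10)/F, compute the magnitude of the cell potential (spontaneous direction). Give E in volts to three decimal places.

For a concentration cell E°cell = 0. The 0.00221 M side is the cathode (reduction is favoured where [Al³⁺] is higher).
With n = 3, E = −(0.0592/3) log([Al³⁺]ₐₙ/[Al³⁺]꜀ₐₜ) = −(0.0592/3) log(0.00023/0.00221) = −(0.0592/3)(-0.983) = +0.019 V.

+0.019 V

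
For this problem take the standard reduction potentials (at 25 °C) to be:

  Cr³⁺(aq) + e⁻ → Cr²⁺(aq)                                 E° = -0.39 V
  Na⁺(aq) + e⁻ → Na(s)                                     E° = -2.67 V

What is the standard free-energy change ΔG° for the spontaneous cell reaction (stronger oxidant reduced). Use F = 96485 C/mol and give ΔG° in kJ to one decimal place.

-220.0 kJ

Cr³⁺/Cr²⁺ (E° = -0.39 V) is the cathode; Na⁺/Na (E° = -2.67 V) is the anode, so E°cell = +2.28 V.
Balancing electrons gives n = 1 (lcm of 1 and 1).
ΔG° = −nFE° = −(1)(96485)(+2.28) = -219,986 J = -220.0 kJ.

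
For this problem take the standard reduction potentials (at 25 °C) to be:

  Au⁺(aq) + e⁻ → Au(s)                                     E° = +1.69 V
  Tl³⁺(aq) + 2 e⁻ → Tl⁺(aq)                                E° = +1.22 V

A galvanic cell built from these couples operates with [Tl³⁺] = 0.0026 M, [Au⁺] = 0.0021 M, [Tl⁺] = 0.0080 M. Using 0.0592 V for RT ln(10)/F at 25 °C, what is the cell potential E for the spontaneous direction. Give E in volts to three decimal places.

+0.326 V

Au⁺/Au is the cathode (higher E°), Tl³⁺/Tl⁺ the anode: E°cell = +1.69 − (+1.22) = +0.47 V, n = 2.
Overall: 2 Au⁺(aq) + Tl⁺(aq) → 2 Au(s) + Tl³⁺(aq)
Q = [Tl³⁺] / ([Au⁺]^2·[Tl⁺]); log Q = 4.867.
E = E° − (0.0592/n) log Q = +0.47 − (0.0592/2)(4.867) = +0.326 V.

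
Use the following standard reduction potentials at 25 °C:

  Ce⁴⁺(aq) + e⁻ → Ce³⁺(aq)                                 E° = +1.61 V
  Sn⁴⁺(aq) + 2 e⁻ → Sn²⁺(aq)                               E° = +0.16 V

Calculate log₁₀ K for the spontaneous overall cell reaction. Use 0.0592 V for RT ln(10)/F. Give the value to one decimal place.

Cathode: Ce⁴⁺/Ce³⁺; anode: Sn⁴⁺/Sn²⁺. E°cell = +1.45 V, n = 2.
log K = nE°cell / 0.0592 = (2)(+1.45) / 0.0592 = 49.0.

49.0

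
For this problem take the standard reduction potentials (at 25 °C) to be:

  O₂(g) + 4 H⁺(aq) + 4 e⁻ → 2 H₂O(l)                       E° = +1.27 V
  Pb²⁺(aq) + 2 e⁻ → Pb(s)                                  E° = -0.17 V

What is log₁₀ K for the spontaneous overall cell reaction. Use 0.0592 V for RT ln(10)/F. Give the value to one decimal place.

97.3

Cathode: O₂/H₂O; anode: Pb²⁺/Pb. E°cell = +1.44 V, n = 4.
log K = nE°cell / 0.0592 = (4)(+1.44) / 0.0592 = 97.3.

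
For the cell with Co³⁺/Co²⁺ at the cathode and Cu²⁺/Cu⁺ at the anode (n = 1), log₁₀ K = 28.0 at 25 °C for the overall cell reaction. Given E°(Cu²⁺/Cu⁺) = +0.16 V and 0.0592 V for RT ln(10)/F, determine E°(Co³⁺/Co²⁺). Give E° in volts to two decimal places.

+1.82 V

E°cell = (0.0592/n)·log K = (0.0592/1)(28.0) = +1.658 V.
Since Co³⁺/Co²⁺ is the cathode and Cu²⁺/Cu⁺ the anode, E°cell = E°(Co³⁺/Co²⁺) − E°(Cu²⁺/Cu⁺).
So E°(Co³⁺/Co²⁺) = E°cell + E°(Cu²⁺/Cu⁺) = +1.658 + (+0.16) = +1.82 V.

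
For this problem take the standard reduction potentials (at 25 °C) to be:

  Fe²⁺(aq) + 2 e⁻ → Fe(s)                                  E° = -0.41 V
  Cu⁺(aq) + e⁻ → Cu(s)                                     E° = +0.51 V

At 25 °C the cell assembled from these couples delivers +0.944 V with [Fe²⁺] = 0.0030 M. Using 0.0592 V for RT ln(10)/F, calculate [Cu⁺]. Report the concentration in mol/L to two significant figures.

0.14 M

Cu⁺/Cu is the cathode, Fe²⁺/Fe the anode: E°cell = +0.92 V, n = 2.
Overall reaction: 2 Cu⁺(aq) + Fe(s) → 2 Cu(s) + Fe²⁺(aq); Q = [Fe²⁺]^1/[Cu⁺]^2.
From E = E° − (0.0592/n) log Q: log Q = (E° − E)·n/0.0592 = (+0.92 − (+0.944))·2/0.0592 = -0.8108.
So 2·log[Cu⁺] = 1·log(0.003) − log Q = -2.5229 − (-0.8108) = -1.7121; log[Cu⁺] = -1.7121 / 2 = -0.8560; [Cu⁺] = 10^(-0.8560) ≈ 0.14 M.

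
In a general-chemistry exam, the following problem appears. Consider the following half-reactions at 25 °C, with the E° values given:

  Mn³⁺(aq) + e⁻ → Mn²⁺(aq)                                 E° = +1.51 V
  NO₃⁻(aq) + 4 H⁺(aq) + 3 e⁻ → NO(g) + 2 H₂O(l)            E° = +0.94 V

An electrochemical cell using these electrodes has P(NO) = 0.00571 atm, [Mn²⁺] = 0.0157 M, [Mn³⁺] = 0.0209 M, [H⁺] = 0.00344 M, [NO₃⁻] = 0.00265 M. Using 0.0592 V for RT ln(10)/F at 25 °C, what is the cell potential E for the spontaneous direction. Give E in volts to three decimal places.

Mn³⁺/Mn²⁺ is the cathode (higher E°), NO₃⁻/NO the anode: E°cell = +1.51 − (+0.94) = +0.57 V, n = 3.
Overall: 3 Mn³⁺(aq) + NO(g) + 2 H₂O(l) → 3 Mn²⁺(aq) + NO₃⁻(aq) + 4 H⁺(aq)
Q = [Mn²⁺]^3·[NO₃⁻]·[H⁺]^4 / ([Mn³⁺]^3·P(NO)); log Q = -10.560.
E = E° − (0.0592/n) log Q = +0.57 − (0.0592/3)(-10.560) = +0.778 V.

+0.778 V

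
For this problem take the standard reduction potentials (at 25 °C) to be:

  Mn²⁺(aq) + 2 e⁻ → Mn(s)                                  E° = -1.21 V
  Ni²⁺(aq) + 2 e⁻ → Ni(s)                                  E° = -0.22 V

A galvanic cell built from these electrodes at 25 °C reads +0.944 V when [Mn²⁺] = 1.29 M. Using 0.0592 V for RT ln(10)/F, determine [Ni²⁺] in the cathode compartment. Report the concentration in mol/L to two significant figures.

Ni²⁺/Ni is the cathode, Mn²⁺/Mn the anode: E°cell = +0.99 V, n = 2.
Overall reaction: Ni²⁺(aq) + Mn(s) → Ni(s) + Mn²⁺(aq); Q = [Mn²⁺]^1/[Ni²⁺]^1.
From E = E° − (0.0592/n) log Q: log Q = (E° − E)·n/0.0592 = (+0.99 − (+0.944))·2/0.0592 = 1.5541.
So 1·log[Ni²⁺] = 1·log(1.29) − log Q = 0.1106 − (1.5541) = -1.4435; [Ni²⁺] = 10^(-1.4435) ≈ 0.036 M.

0.036 M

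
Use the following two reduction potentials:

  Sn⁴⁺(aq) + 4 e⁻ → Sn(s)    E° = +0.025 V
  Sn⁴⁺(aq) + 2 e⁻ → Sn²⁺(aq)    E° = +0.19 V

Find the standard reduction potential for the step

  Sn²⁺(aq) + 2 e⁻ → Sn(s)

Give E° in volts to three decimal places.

Sequential free energies add, so n₃E°₃ = n₁E°₁ + n₂E°₂.
With n₃ = 4, and the known step contributing 2×(+0.19) V, the unknown satisfies 2·E° = 4×(+0.025) − 2×(+0.19) = -0.280.
E° = -0.280 / 2 = -0.140 V.

-0.140 V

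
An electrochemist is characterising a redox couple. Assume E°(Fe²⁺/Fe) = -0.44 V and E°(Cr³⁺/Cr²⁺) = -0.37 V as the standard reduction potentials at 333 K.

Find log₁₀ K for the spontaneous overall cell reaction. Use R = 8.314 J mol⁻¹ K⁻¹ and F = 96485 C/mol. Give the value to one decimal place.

2.1

Cathode: Cr³⁺/Cr²⁺; anode: Fe²⁺/Fe. E°cell = (-0.37) − (-0.44) = +0.07 V, with n = 2.
ΔG° = −nFE° = −RT ln K, so ln K = nFE°/(RT) = (2)(96485)(+0.07) / ((8.314)(333)) = 4.879.
log₁₀ K = 4.879 / ln 10 = 2.1.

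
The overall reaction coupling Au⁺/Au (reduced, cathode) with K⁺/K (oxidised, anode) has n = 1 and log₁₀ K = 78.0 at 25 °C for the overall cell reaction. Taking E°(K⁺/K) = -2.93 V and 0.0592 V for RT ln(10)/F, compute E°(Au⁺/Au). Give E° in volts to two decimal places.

E°cell = (0.0592/n)·log K = (0.0592/1)(78.0) = +4.618 V.
Since Au⁺/Au is the cathode and K⁺/K the anode, E°cell = E°(Au⁺/Au) − E°(K⁺/K).
So E°(Au⁺/Au) = E°cell + E°(K⁺/K) = +4.618 + (-2.93) = +1.69 V.

+1.69 V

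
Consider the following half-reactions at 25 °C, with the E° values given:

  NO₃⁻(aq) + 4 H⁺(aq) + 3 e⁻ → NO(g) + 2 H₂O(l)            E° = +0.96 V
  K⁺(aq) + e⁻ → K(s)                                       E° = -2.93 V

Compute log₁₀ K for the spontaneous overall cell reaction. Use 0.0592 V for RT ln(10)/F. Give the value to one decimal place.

197.1

Cathode: NO₃⁻/NO; anode: K⁺/K. E°cell = +3.89 V, n = 3.
log K = nE°cell / 0.0592 = (3)(+3.89) / 0.0592 = 197.1.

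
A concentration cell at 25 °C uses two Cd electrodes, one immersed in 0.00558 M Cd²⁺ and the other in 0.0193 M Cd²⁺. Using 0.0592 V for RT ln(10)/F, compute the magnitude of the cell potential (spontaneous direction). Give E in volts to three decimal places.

+0.016 V

For a concentration cell E°cell = 0. The 0.0193 M side is the cathode (reduction is favoured where [Cd²⁺] is higher).
With n = 2, E = −(0.0592/2) log([Cd²⁺]ₐₙ/[Cd²⁺]꜀ₐₜ) = −(0.0592/2) log(0.00558/0.0193) = −(0.0592/2)(-0.539) = +0.016 V.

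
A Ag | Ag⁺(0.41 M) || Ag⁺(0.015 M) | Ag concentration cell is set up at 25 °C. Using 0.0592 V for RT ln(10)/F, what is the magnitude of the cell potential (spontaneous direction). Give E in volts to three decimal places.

For a concentration cell E°cell = 0. The 0.41 M side is the cathode (reduction is favoured where [Ag⁺] is higher).
With n = 1, E = −(0.0592/1) log([Ag⁺]ₐₙ/[Ag⁺]꜀ₐₜ) = −(0.0592/1) log(0.015/0.41) = −(0.0592/1)(-1.437) = +0.085 V.

+0.085 V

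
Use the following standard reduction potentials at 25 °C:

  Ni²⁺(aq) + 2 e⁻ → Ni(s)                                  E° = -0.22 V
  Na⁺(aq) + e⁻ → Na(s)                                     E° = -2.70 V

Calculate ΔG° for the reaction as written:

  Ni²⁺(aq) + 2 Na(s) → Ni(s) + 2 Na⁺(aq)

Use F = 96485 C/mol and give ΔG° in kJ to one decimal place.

As written, Ni²⁺/Ni is reduced (cathode) and Na⁺/Na is oxidised (anode), so E°cell = (-0.22) − (-2.70) = +2.48 V.
Balancing electrons gives n = 2.
ΔG° = −nFE° = −(2)(96485)(+2.48) = -478,566 J = -478.6 kJ.

-478.6 kJ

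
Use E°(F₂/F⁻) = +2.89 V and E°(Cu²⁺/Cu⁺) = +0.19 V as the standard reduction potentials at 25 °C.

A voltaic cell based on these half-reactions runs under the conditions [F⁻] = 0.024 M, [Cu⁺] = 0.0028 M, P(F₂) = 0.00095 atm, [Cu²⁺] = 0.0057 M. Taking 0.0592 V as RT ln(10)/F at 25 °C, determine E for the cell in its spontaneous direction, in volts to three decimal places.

F₂/F⁻ is the cathode (higher E°), Cu²⁺/Cu⁺ the anode: E°cell = +2.89 − (+0.19) = +2.70 V, n = 2.
Overall: F₂(g) + 2 Cu⁺(aq) → 2 F⁻(aq) + 2 Cu²⁺(aq)
Q = [F⁻]^2·[Cu²⁺]^2 / (P(F₂)·[Cu⁺]^2); log Q = 0.400.
E = E° − (0.0592/n) log Q = +2.70 − (0.0592/2)(0.400) = +2.688 V.

+2.688 V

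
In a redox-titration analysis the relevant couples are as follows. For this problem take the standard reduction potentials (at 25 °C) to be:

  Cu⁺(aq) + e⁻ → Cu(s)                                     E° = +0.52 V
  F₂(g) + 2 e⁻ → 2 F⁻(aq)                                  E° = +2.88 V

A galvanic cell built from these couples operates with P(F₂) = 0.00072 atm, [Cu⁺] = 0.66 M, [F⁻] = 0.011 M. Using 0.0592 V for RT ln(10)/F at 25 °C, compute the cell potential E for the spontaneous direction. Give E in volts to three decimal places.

F₂/F⁻ is the cathode (higher E°), Cu⁺/Cu the anode: E°cell = +2.88 − (+0.52) = +2.36 V, n = 2.
Overall: F₂(g) + 2 Cu(s) → 2 F⁻(aq) + 2 Cu⁺(aq)
Q = [F⁻]^2·[Cu⁺]^2 / (P(F₂)); log Q = -1.135.
E = E° − (0.0592/n) log Q = +2.36 − (0.0592/2)(-1.135) = +2.394 V.

+2.394 V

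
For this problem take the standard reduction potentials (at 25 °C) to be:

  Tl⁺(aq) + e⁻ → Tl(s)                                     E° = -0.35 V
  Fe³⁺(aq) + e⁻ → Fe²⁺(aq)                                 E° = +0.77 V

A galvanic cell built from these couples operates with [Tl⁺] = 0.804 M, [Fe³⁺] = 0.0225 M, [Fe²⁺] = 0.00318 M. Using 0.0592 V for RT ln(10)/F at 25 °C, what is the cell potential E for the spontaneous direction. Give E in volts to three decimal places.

Fe³⁺/Fe²⁺ is the cathode (higher E°), Tl⁺/Tl the anode: E°cell = +0.77 − (-0.35) = +1.12 V, n = 1.
Overall: Fe³⁺(aq) + Tl(s) → Fe²⁺(aq) + Tl⁺(aq)
Q = [Fe²⁺]·[Tl⁺] / ([Fe³⁺]); log Q = -0.944.
E = E° − (0.0592/n) log Q = +1.12 − (0.0592/1)(-0.944) = +1.176 V.

+1.176 V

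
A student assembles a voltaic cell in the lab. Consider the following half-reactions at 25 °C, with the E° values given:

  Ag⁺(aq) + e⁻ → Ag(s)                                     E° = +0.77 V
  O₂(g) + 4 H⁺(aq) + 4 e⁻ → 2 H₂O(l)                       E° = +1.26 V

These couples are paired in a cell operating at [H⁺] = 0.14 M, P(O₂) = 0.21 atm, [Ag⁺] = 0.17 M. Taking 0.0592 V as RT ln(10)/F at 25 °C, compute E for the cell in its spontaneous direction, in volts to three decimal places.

O₂/H₂O is the cathode (higher E°), Ag⁺/Ag the anode: E°cell = +1.26 − (+0.77) = +0.49 V, n = 4.
Overall: O₂(g) + 4 H⁺(aq) + 4 Ag(s) → 2 H₂O(l) + 4 Ag⁺(aq)
Q = [Ag⁺]^4 / (P(O₂)·[H⁺]^4); log Q = 1.015.
E = E° − (0.0592/n) log Q = +0.49 − (0.0592/4)(1.015) = +0.475 V.

+0.475 V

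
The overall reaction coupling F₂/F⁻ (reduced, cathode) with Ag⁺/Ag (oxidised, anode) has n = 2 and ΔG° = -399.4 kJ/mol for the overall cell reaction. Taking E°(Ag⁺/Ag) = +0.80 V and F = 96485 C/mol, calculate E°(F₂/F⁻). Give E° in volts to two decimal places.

+2.87 V

E°cell = −ΔG°/(nF) = −(-399.4×10³)/((2)(96485)) = +2.070 V.
Since F₂/F⁻ is the cathode and Ag⁺/Ag the anode, E°cell = E°(F₂/F⁻) − E°(Ag⁺/Ag).
So E°(F₂/F⁻) = E°cell + E°(Ag⁺/Ag) = +2.070 + (+0.80) = +2.87 V.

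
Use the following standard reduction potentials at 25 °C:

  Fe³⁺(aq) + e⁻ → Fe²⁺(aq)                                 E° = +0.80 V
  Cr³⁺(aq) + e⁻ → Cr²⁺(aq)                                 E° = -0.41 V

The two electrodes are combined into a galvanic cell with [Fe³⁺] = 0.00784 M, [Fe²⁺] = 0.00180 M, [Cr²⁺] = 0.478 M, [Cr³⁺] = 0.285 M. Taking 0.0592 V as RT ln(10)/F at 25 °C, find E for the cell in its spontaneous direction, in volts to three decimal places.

Fe³⁺/Fe²⁺ is the cathode (higher E°), Cr³⁺/Cr²⁺ the anode: E°cell = +0.80 − (-0.41) = +1.21 V, n = 1.
Overall: Fe³⁺(aq) + Cr²⁺(aq) → Fe²⁺(aq) + Cr³⁺(aq)
Q = [Fe²⁺]·[Cr³⁺] / ([Fe³⁺]·[Cr²⁺]); log Q = -0.864.
E = E° − (0.0592/n) log Q = +1.21 − (0.0592/1)(-0.864) = +1.261 V.

+1.261 V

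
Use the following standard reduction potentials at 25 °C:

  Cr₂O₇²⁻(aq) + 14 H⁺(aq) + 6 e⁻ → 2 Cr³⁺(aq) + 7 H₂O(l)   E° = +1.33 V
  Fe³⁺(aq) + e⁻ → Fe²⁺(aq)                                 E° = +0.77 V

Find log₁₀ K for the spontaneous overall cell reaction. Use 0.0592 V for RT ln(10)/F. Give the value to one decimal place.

56.8

Cathode: Cr₂O₇²⁻/Cr³⁺; anode: Fe³⁺/Fe²⁺. E°cell = +0.56 V, n = 6.
log K = nE°cell / 0.0592 = (6)(+0.56) / 0.0592 = 56.8.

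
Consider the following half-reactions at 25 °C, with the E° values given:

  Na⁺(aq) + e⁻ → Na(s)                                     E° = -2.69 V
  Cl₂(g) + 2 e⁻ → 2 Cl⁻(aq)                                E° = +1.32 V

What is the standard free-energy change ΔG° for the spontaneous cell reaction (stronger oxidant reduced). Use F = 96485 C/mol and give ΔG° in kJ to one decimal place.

-773.8 kJ

Cl₂/Cl⁻ (E° = +1.32 V) is the cathode; Na⁺/Na (E° = -2.69 V) is the anode, so E°cell = +4.01 V.
Balancing electrons gives n = 2 (lcm of 2 and 1).
ΔG° = −nFE° = −(2)(96485)(+4.01) = -773,810 J = -773.8 kJ.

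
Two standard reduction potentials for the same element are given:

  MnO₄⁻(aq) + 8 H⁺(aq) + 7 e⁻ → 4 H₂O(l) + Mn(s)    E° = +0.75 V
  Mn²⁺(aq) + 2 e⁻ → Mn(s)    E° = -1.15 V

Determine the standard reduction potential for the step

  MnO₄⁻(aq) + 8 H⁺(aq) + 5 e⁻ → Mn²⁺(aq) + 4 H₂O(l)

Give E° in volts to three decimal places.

Sequential free energies add, so n₃E°₃ = n₁E°₁ + n₂E°₂.
With n₃ = 7, and the known step contributing 2×(-1.15) V, the unknown satisfies 5·E° = 7×(+0.75) − 2×(-1.15) = +7.550.
E° = +7.550 / 5 = +1.510 V.

+1.510 V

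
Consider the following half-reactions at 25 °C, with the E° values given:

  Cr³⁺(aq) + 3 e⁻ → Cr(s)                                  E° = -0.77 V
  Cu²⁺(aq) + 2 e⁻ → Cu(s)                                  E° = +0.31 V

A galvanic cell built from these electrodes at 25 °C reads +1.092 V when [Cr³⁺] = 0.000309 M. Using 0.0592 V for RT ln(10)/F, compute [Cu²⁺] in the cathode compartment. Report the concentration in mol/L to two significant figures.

0.012 M

Cu²⁺/Cu is the cathode, Cr³⁺/Cr the anode: E°cell = +1.08 V, n = 6.
Overall reaction: 3 Cu²⁺(aq) + 2 Cr(s) → 3 Cu(s) + 2 Cr³⁺(aq); Q = [Cr³⁺]^2/[Cu²⁺]^3.
From E = E° − (0.0592/n) log Q: log Q = (E° − E)·n/0.0592 = (+1.08 − (+1.092))·6/0.0592 = -1.2162.
So 3·log[Cu²⁺] = 2·log(0.000309) − log Q = -7.0201 − (-1.2162) = -5.8039; log[Cu²⁺] = -5.8039 / 3 = -1.9346; [Cu²⁺] = 10^(-1.9346) ≈ 0.012 M.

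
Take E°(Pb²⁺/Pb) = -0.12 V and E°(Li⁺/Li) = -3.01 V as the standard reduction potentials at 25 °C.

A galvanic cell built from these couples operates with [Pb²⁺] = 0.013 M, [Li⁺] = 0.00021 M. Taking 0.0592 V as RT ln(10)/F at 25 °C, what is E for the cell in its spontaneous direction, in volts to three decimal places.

Pb²⁺/Pb is the cathode (higher E°), Li⁺/Li the anode: E°cell = -0.12 − (-3.01) = +2.89 V, n = 2.
Overall: Pb²⁺(aq) + 2 Li(s) → Pb(s) + 2 Li⁺(aq)
Q = [Li⁺]^2 / ([Pb²⁺]); log Q = -5.470.
E = E° − (0.0592/n) log Q = +2.89 − (0.0592/2)(-5.470) = +3.052 V.

+3.052 V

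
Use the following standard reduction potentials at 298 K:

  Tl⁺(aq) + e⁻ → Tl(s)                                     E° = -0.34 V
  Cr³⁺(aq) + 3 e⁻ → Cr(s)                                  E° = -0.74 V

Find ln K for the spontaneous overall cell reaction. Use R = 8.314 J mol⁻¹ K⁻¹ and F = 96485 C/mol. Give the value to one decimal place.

Cathode: Tl⁺/Tl; anode: Cr³⁺/Cr. E°cell = (-0.34) − (-0.74) = +0.40 V, with n = 3.
ΔG° = −nFE° = −RT ln K, so ln K = nFE°/(RT) = (3)(96485)(+0.40) / ((8.314)(298)) = 46.732.

46.7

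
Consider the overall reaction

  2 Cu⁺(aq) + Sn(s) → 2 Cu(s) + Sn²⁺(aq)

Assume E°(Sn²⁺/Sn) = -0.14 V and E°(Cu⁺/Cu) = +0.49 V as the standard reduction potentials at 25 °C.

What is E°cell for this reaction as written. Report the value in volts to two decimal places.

+0.63 V

The Cu⁺/Cu couple has the higher reduction potential, so it is the cathode; Sn²⁺/Sn is oxidised at the anode.
E°cell = E°(cathode) − E°(anode) = (+0.49) − (-0.14) = +0.63 V.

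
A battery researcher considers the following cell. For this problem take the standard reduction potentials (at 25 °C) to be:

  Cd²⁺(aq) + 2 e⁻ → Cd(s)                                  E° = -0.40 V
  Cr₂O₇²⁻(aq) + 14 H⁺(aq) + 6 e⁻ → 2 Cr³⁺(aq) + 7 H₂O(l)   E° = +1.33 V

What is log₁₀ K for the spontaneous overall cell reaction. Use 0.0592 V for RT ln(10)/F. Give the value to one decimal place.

Cathode: Cr₂O₇²⁻/Cr³⁺; anode: Cd²⁺/Cd. E°cell = +1.73 V, n = 6.
log K = nE°cell / 0.0592 = (6)(+1.73) / 0.0592 = 175.3.

175.3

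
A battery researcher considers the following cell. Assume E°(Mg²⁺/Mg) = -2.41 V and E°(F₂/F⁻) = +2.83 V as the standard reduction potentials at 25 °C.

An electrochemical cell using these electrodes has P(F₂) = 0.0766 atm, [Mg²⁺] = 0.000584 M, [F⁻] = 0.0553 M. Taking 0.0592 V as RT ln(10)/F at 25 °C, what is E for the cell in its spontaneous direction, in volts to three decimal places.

+5.377 V

F₂/F⁻ is the cathode (higher E°), Mg²⁺/Mg the anode: E°cell = +2.83 − (-2.41) = +5.24 V, n = 2.
Overall: F₂(g) + Mg(s) → 2 F⁻(aq) + Mg²⁺(aq)
Q = [F⁻]^2·[Mg²⁺] / (P(F₂)); log Q = -4.632.
E = E° − (0.0592/n) log Q = +5.24 − (0.0592/2)(-4.632) = +5.377 V.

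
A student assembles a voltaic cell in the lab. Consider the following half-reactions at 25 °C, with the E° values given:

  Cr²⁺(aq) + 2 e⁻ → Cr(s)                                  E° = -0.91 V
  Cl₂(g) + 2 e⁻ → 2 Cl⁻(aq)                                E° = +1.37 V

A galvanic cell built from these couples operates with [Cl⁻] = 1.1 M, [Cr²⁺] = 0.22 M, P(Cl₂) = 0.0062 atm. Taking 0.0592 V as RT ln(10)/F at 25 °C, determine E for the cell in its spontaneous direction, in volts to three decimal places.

Cl₂/Cl⁻ is the cathode (higher E°), Cr²⁺/Cr the anode: E°cell = +1.37 − (-0.91) = +2.28 V, n = 2.
Overall: Cl₂(g) + Cr(s) → 2 Cl⁻(aq) + Cr²⁺(aq)
Q = [Cl⁻]^2·[Cr²⁺] / (P(Cl₂)); log Q = 1.633.
E = E° − (0.0592/n) log Q = +2.28 − (0.0592/2)(1.633) = +2.232 V.

+2.232 V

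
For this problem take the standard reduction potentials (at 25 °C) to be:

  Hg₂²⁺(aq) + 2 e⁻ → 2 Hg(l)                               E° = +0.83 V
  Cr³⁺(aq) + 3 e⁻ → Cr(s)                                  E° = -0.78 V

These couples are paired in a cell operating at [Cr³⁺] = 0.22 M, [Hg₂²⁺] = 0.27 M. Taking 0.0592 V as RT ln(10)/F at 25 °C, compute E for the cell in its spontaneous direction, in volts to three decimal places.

+1.606 V

Hg₂²⁺/Hg is the cathode (higher E°), Cr³⁺/Cr the anode: E°cell = +0.83 − (-0.78) = +1.61 V, n = 6.
Overall: 3 Hg₂²⁺(aq) + 2 Cr(s) → 6 Hg(l) + 2 Cr³⁺(aq)
Q = [Cr³⁺]^2 / ([Hg₂²⁺]^3); log Q = 0.391.
E = E° − (0.0592/n) log Q = +1.61 − (0.0592/6)(0.391) = +1.606 V.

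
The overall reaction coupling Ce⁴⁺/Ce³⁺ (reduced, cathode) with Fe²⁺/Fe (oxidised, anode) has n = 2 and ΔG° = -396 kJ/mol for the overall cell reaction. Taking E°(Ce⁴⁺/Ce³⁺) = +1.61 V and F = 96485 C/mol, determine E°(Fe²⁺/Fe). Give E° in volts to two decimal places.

E°cell = −ΔG°/(nF) = −(-396×10³)/((2)(96485)) = +2.052 V.
Since Ce⁴⁺/Ce³⁺ is the cathode and Fe²⁺/Fe the anode, E°cell = E°(Ce⁴⁺/Ce³⁺) − E°(Fe²⁺/Fe).
So E°(Fe²⁺/Fe) = E°(Ce⁴⁺/Ce³⁺) − E°cell = (+1.61) − (+2.052) = -0.44 V.

-0.44 V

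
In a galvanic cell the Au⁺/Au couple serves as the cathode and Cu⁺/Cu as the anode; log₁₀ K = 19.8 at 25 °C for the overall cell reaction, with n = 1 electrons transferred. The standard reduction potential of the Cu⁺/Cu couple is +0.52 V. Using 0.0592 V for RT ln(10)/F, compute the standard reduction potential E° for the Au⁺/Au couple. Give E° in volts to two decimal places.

+1.69 V

E°cell = (0.0592/n)·log K = (0.0592/1)(19.8) = +1.172 V.
Since Au⁺/Au is the cathode and Cu⁺/Cu the anode, E°cell = E°(Au⁺/Au) − E°(Cu⁺/Cu).
So E°(Au⁺/Au) = E°cell + E°(Cu⁺/Cu) = +1.172 + (+0.52) = +1.69 V.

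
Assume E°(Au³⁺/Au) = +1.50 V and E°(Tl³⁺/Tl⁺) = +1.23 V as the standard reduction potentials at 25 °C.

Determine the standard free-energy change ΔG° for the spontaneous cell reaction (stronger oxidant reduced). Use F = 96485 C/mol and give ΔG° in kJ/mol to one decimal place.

-156.3 kJ/mol

Au³⁺/Au (E° = +1.50 V) is the cathode; Tl³⁺/Tl⁺ (E° = +1.23 V) is the anode, so E°cell = +0.27 V.
Balancing electrons gives n = 6 (lcm of 3 and 2).
ΔG° = −nFE° = −(6)(96485)(+0.27) = -156,306 J = -156.3 kJ/mol.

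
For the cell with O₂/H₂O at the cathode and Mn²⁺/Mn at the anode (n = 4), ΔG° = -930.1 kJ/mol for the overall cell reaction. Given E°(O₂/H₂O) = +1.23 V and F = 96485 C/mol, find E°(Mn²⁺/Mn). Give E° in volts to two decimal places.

-1.18 V

E°cell = −ΔG°/(nF) = −(-930.1×10³)/((4)(96485)) = +2.410 V.
Since O₂/H₂O is the cathode and Mn²⁺/Mn the anode, E°cell = E°(O₂/H₂O) − E°(Mn²⁺/Mn).
So E°(Mn²⁺/Mn) = E°(O₂/H₂O) − E°cell = (+1.23) − (+2.410) = -1.18 V.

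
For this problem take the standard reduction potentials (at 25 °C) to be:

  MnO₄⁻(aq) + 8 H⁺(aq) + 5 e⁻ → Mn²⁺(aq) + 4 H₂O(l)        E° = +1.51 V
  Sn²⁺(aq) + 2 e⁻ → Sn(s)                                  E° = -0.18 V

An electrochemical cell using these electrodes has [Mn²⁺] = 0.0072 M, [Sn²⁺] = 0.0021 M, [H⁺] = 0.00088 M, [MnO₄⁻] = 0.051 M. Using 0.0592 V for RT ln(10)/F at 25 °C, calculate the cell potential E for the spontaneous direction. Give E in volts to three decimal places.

+1.490 V

MnO₄⁻/Mn²⁺ is the cathode (higher E°), Sn²⁺/Sn the anode: E°cell = +1.51 − (-0.18) = +1.69 V, n = 10.
Overall: 2 MnO₄⁻(aq) + 16 H⁺(aq) + 5 Sn(s) → 2 Mn²⁺(aq) + 8 H₂O(l) + 5 Sn²⁺(aq)
Q = [Mn²⁺]^2·[Sn²⁺]^5 / ([MnO₄⁻]^2·[H⁺]^16); log Q = 33.799.
E = E° − (0.0592/n) log Q = +1.69 − (0.0592/10)(33.799) = +1.490 V.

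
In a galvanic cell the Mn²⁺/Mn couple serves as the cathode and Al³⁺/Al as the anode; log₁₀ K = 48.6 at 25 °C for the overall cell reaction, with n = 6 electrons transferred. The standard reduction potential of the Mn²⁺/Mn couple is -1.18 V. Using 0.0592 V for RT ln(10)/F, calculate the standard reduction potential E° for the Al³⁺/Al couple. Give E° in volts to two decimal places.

-1.66 V

E°cell = (0.0592/n)·log K = (0.0592/6)(48.6) = +0.480 V.
Since Mn²⁺/Mn is the cathode and Al³⁺/Al the anode, E°cell = E°(Mn²⁺/Mn) − E°(Al³⁺/Al).
So E°(Al³⁺/Al) = E°(Mn²⁺/Mn) − E°cell = (-1.18) − (+0.480) = -1.66 V.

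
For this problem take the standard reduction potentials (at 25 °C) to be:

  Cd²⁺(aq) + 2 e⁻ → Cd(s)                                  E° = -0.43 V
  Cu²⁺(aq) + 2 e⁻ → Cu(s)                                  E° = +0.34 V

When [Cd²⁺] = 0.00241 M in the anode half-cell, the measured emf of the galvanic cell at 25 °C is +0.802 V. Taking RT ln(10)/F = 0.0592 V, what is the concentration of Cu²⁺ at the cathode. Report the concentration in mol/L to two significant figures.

Cu²⁺/Cu is the cathode, Cd²⁺/Cd the anode: E°cell = +0.77 V, n = 2.
Overall reaction: Cu²⁺(aq) + Cd(s) → Cu(s) + Cd²⁺(aq); Q = [Cd²⁺]^1/[Cu²⁺]^1.
From E = E° − (0.0592/n) log Q: log Q = (E° − E)·n/0.0592 = (+0.77 − (+0.802))·2/0.0592 = -1.0811.
So 1·log[Cu²⁺] = 1·log(0.00241) − log Q = -2.6180 − (-1.0811) = -1.5369; [Cu²⁺] = 10^(-1.5369) ≈ 0.029 M.

0.029 M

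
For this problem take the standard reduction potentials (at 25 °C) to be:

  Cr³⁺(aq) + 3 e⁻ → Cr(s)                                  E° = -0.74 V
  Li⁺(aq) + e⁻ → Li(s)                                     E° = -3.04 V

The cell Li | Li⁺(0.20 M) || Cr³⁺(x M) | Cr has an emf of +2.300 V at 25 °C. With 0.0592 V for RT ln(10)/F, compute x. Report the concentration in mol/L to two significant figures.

Cr³⁺/Cr is the cathode, Li⁺/Li the anode: E°cell = +2.30 V, n = 3.
Overall reaction: Cr³⁺(aq) + 3 Li(s) → Cr(s) + 3 Li⁺(aq); Q = [Li⁺]^3/[Cr³⁺]^1.
From E = E° − (0.0592/n) log Q: log Q = (E° − E)·n/0.0592 = (+2.30 − (+2.300))·3/0.0592 = 0.0000.
So 1·log[Cr³⁺] = 3·log(0.2) − log Q = -2.0969 − (0.0000) = -2.0969; [Cr³⁺] = 10^(-2.0969) ≈ 0.0080 M.

0.0080 M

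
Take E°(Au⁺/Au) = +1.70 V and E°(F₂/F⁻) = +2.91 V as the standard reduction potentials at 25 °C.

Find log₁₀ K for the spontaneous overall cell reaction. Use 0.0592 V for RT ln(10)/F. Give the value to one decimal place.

Cathode: F₂/F⁻; anode: Au⁺/Au. E°cell = +1.21 V, n = 2.
log K = nE°cell / 0.0592 = (2)(+1.21) / 0.0592 = 40.9.

40.9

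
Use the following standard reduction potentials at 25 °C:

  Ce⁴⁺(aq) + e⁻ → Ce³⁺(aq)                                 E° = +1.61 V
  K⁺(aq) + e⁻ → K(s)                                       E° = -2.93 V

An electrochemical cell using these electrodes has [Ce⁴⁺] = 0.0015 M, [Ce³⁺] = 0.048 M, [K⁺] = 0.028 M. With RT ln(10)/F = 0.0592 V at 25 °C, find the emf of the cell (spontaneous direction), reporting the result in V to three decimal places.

Ce⁴⁺/Ce³⁺ is the cathode (higher E°), K⁺/K the anode: E°cell = +1.61 − (-2.93) = +4.54 V, n = 1.
Overall: Ce⁴⁺(aq) + K(s) → Ce³⁺(aq) + K⁺(aq)
Q = [Ce³⁺]·[K⁺] / ([Ce⁴⁺]); log Q = -0.048.
E = E° − (0.0592/n) log Q = +4.54 − (0.0592/1)(-0.048) = +4.543 V.

+4.543 V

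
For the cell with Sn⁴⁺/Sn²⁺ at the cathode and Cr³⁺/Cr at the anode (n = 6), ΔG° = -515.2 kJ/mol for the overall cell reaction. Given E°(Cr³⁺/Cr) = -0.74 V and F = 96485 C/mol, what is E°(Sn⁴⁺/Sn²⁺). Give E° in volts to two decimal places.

E°cell = −ΔG°/(nF) = −(-515.2×10³)/((6)(96485)) = +0.890 V.
Since Sn⁴⁺/Sn²⁺ is the cathode and Cr³⁺/Cr the anode, E°cell = E°(Sn⁴⁺/Sn²⁺) − E°(Cr³⁺/Cr).
So E°(Sn⁴⁺/Sn²⁺) = E°cell + E°(Cr³⁺/Cr) = +0.890 + (-0.74) = +0.15 V.

+0.15 V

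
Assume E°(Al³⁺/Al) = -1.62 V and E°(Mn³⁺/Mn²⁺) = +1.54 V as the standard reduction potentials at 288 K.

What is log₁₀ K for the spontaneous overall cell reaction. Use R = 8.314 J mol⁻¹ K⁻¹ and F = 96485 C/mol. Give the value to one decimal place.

165.9

Cathode: Mn³⁺/Mn²⁺; anode: Al³⁺/Al. E°cell = (+1.54) − (-1.62) = +3.16 V, with n = 3.
ΔG° = −nFE° = −RT ln K, so ln K = nFE°/(RT) = (3)(96485)(+3.16) / ((8.314)(288)) = 382.002.
log₁₀ K = 382.002 / ln 10 = 165.9.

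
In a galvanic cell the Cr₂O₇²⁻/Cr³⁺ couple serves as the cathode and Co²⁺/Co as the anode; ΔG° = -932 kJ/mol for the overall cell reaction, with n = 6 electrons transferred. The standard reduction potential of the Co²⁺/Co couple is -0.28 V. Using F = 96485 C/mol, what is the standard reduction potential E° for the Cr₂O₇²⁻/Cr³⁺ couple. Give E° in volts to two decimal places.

+1.33 V

E°cell = −ΔG°/(nF) = −(-932×10³)/((6)(96485)) = +1.610 V.
Since Cr₂O₇²⁻/Cr³⁺ is the cathode and Co²⁺/Co the anode, E°cell = E°(Cr₂O₇²⁻/Cr³⁺) − E°(Co²⁺/Co).
So E°(Cr₂O₇²⁻/Cr³⁺) = E°cell + E°(Co²⁺/Co) = +1.610 + (-0.28) = +1.33 V.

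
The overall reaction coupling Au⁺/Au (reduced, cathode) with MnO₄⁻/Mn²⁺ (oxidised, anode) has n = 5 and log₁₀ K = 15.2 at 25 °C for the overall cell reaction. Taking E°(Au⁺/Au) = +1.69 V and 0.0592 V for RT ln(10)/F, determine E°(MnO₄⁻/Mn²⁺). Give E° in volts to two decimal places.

+1.51 V

E°cell = (0.0592/n)·log K = (0.0592/5)(15.2) = +0.180 V.
Since Au⁺/Au is the cathode and MnO₄⁻/Mn²⁺ the anode, E°cell = E°(Au⁺/Au) − E°(MnO₄⁻/Mn²⁺).
So E°(MnO₄⁻/Mn²⁺) = E°(Au⁺/Au) − E°cell = (+1.69) − (+0.180) = +1.51 V.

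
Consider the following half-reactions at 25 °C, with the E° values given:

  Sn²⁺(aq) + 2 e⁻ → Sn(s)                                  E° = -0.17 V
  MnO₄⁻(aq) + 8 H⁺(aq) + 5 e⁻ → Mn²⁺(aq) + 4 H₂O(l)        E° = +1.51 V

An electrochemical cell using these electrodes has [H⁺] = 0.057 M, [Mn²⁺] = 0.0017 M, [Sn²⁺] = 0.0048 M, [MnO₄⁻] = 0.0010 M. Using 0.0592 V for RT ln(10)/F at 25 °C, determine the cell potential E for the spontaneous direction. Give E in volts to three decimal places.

MnO₄⁻/Mn²⁺ is the cathode (higher E°), Sn²⁺/Sn the anode: E°cell = +1.51 − (-0.17) = +1.68 V, n = 10.
Overall: 2 MnO₄⁻(aq) + 16 H⁺(aq) + 5 Sn(s) → 2 Mn²⁺(aq) + 8 H₂O(l) + 5 Sn²⁺(aq)
Q = [Mn²⁺]^2·[Sn²⁺]^5 / ([MnO₄⁻]^2·[H⁺]^16); log Q = 8.773.
E = E° − (0.0592/n) log Q = +1.68 − (0.0592/10)(8.773) = +1.628 V.

+1.628 V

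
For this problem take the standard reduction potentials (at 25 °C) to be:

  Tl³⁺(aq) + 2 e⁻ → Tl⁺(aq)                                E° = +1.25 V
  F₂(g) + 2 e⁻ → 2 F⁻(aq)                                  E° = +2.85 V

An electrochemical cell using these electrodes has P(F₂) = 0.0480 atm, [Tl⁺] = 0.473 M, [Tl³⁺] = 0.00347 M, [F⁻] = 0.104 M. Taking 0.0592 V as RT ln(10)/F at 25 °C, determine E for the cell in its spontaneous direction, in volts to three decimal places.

+1.682 V

F₂/F⁻ is the cathode (higher E°), Tl³⁺/Tl⁺ the anode: E°cell = +2.85 − (+1.25) = +1.60 V, n = 2.
Overall: F₂(g) + Tl⁺(aq) → 2 F⁻(aq) + Tl³⁺(aq)
Q = [F⁻]^2·[Tl³⁺] / (P(F₂)·[Tl⁺]); log Q = -2.782.
E = E° − (0.0592/n) log Q = +1.60 − (0.0592/2)(-2.782) = +1.682 V.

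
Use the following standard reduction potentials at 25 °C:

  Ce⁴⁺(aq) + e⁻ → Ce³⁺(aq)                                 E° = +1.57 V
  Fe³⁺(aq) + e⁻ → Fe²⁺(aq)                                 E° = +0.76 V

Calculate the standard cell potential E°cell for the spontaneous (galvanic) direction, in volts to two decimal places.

The Ce⁴⁺/Ce³⁺ couple has the higher reduction potential, so it is the cathode; Fe³⁺/Fe²⁺ is oxidised at the anode.
E°cell = E°(cathode) − E°(anode) = (+1.57) − (+0.76) = +0.81 V.

+0.81 V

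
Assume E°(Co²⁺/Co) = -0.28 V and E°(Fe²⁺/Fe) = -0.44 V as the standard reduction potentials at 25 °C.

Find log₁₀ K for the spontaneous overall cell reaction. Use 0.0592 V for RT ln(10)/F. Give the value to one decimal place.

5.4

Cathode: Co²⁺/Co; anode: Fe²⁺/Fe. E°cell = +0.16 V, n = 2.
log K = nE°cell / 0.0592 = (2)(+0.16) / 0.0592 = 5.4.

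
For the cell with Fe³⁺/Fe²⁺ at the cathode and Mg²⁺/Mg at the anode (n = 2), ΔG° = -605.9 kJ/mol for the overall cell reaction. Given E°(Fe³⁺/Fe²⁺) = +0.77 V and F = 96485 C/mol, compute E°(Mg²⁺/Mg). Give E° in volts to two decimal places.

E°cell = −ΔG°/(nF) = −(-605.9×10³)/((2)(96485)) = +3.140 V.
Since Fe³⁺/Fe²⁺ is the cathode and Mg²⁺/Mg the anode, E°cell = E°(Fe³⁺/Fe²⁺) − E°(Mg²⁺/Mg).
So E°(Mg²⁺/Mg) = E°(Fe³⁺/Fe²⁺) − E°cell = (+0.77) − (+3.140) = -2.37 V.

-2.37 V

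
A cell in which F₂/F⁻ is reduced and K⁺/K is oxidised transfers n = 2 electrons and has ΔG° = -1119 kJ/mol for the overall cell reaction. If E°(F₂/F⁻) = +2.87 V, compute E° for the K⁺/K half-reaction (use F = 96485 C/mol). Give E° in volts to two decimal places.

E°cell = −ΔG°/(nF) = −(-1119×10³)/((2)(96485)) = +5.799 V.
Since F₂/F⁻ is the cathode and K⁺/K the anode, E°cell = E°(F₂/F⁻) − E°(K⁺/K).
So E°(K⁺/K) = E°(F₂/F⁻) − E°cell = (+2.87) − (+5.799) = -2.93 V.

-2.93 V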